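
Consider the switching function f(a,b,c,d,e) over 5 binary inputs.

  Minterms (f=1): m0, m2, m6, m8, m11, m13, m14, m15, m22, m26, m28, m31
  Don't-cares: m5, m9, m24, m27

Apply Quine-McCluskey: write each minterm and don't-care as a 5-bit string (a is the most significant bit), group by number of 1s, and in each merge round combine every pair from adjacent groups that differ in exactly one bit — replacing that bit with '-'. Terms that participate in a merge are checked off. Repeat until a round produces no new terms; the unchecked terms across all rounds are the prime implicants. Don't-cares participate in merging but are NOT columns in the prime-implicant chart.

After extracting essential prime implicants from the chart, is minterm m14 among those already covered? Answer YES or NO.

NO

size-2^0 implicants → 00000(✓)  00010(✓)  00101(✓)  00110(✓)  01000(✓)  01001(✓)  01011(✓)  01101(✓)  01110(✓)  01111(✓)  10110(✓)  11000(✓)  11010(✓)  11011(✓)  11100(✓)  11111(✓)
size-2^1 implicants → -0110  -1000  -1011(✓)  -1111(✓)  0-000  0-101  0-110  00-10  000-0  01-01(✓)  01-11(✓)  010-1(✓)  0100-  011-1(✓)  0111-  11-00  11-11(✓)  110-0  1101-
size-2^2 implicants → -1-11  01--1
Unchecked terms (primes): -0110, -1-11, -1000, 0-000, 0-101, 0-110, 00-10, 000-0, 01--1, 0100-, 0111-, 11-00, 110-0, 1101-
Minterm coverage:
  m0 ⊆ 0-000,000-0
  m2 ⊆ 00-10,000-0
  m6 ⊆ -0110,0-110,00-10
  m8 ⊆ -1000,0-000,0100-
  m11 ⊆ -1-11,01--1
  m13 ⊆ 0-101,01--1
  m14 ⊆ 0-110,0111-
  m15 ⊆ -1-11,01--1,0111-
  m22 ⊆ -0110 [E]
  m26 ⊆ 110-0,1101-
  m28 ⊆ 11-00 [E]
  m31 ⊆ -1-11 [E]
E = {-0110, -1-11, 11-00}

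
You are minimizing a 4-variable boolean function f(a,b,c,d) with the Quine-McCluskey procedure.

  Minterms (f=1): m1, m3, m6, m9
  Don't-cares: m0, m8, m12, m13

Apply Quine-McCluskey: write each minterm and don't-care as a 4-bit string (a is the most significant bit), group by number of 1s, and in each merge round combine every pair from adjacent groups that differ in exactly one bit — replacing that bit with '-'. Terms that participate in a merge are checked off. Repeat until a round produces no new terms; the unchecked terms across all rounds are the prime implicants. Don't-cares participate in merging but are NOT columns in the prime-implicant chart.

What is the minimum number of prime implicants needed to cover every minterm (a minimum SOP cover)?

size-2^0 implicants → 0000(✓)  0001(✓)  0011(✓)  0110  1000(✓)  1001(✓)  1100(✓)  1101(✓)
size-2^1 implicants → -000(✓)  -001(✓)  00-1  000-(✓)  1-00(✓)  1-01(✓)  100-(✓)  110-(✓)
size-2^2 implicants → -00-  1-0-
Unchecked terms (primes): -00-, 00-1, 0110, 1-0-
Minterm coverage:
  m1 ⊆ -00-,00-1
  m3 ⊆ 00-1 [E]
  m6 ⊆ 0110 [E]
  m9 ⊆ -00-,1-0-
E = {00-1, 0110}
Petrick residual → -00-
Cover = b'c' + a'b'd + a'bcd'  |cover|=3

3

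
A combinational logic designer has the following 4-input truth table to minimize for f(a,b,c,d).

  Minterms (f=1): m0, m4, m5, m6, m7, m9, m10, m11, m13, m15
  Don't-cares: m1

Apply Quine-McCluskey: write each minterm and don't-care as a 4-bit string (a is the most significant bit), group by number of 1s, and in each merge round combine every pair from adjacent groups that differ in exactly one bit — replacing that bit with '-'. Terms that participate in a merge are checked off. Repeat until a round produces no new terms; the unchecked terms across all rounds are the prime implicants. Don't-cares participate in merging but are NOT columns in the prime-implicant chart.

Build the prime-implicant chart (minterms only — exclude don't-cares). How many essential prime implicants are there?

3

Round 0: 0000✓ 0001✓ 0100✓ 0101✓ 0110✓ 0111✓ 1001✓ 1010✓ 1011✓ 1101✓ 1111✓
Round 1: -001✓ -101✓ -111✓ 0-00✓ 0-01✓ 000-✓ 01-0✓ 01-1✓ 010-✓ 011-✓ 1-01✓ 1-11✓ 10-1✓ 101- 11-1✓
Round 2: --01 -1-1 0-0- 01-- 1--1
PIs = {--01, -1-1, 0-0-, 01--, 1--1, 101-}
Coverage chart:
  m0: 0-0- ←essential
  m4: 0-0-,01--
  m5: --01,-1-1,0-0-,01--
  m6: 01-- ←essential
  m7: -1-1,01--
  m9: --01,1--1
  m10: 101- ←essential
  m11: 1--1,101-
  m13: --01,-1-1,1--1
  m15: -1-1,1--1
Essential: 0-0-, 01--, 101-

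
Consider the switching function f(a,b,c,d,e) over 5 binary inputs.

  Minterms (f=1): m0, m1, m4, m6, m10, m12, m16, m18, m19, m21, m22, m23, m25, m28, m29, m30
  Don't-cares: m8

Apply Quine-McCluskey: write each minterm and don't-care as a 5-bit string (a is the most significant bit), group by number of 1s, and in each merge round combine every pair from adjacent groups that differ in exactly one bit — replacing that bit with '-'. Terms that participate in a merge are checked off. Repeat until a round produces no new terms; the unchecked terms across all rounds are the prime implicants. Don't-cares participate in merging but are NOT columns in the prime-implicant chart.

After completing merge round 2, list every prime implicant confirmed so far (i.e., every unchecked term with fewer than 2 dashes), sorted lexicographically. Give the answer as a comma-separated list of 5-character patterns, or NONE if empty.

-0000, -0110, -1100, 0000-, 001-0, 010-0, 1-101, 1-110, 100-0, 101-1, 11-01, 111-0, 1110-

size-2^0 implicants → 00000(✓)  00001(✓)  00100(✓)  00110(✓)  01000(✓)  01010(✓)  01100(✓)  10000(✓)  10010(✓)  10011(✓)  10101(✓)  10110(✓)  10111(✓)  11001(✓)  11100(✓)  11101(✓)  11110(✓)
size-2^1 implicants → -0000  -0110  -1100  0-000(✓)  0-100(✓)  00-00(✓)  0000-  001-0  01-00(✓)  010-0  1-101  1-110  10-10(✓)  10-11(✓)  100-0  1001-(✓)  101-1  1011-(✓)  11-01  111-0  1110-
size-2^2 implicants → 0--00  10-1-
Unchecked terms (primes): -0000, -0110, -1100, 0--00, 0000-, 001-0, 010-0, 1-101, 1-110, 10-1-, 100-0, 101-1, 11-01, 111-0, 1110-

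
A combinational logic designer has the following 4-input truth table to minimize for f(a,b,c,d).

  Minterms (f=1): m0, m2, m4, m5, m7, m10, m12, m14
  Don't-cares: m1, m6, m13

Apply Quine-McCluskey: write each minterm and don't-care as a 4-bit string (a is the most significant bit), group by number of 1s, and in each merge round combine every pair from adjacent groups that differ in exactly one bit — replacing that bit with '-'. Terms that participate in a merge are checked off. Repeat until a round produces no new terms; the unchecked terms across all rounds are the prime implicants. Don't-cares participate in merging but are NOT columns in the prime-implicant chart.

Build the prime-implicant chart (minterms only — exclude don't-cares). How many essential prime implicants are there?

size-2^0 implicants → 0000(✓)  0001(✓)  0010(✓)  0100(✓)  0101(✓)  0110(✓)  0111(✓)  1010(✓)  1100(✓)  1101(✓)  1110(✓)
size-2^1 implicants → -010(✓)  -100(✓)  -101(✓)  -110(✓)  0-00(✓)  0-01(✓)  0-10(✓)  00-0(✓)  000-(✓)  01-0(✓)  01-1(✓)  010-(✓)  011-(✓)  1-10(✓)  11-0(✓)  110-(✓)
size-2^2 implicants → --10  -1-0  -10-  0--0  0-0-  01--
Unchecked terms (primes): --10, -1-0, -10-, 0--0, 0-0-, 01--
Minterm coverage:
  m0 ⊆ 0--0,0-0-
  m2 ⊆ --10,0--0
  m4 ⊆ -1-0,-10-,0--0,0-0-,01--
  m5 ⊆ -10-,0-0-,01--
  m7 ⊆ 01-- [E]
  m10 ⊆ --10 [E]
  m12 ⊆ -1-0,-10-
  m14 ⊆ --10,-1-0
E = {--10, 01--}

2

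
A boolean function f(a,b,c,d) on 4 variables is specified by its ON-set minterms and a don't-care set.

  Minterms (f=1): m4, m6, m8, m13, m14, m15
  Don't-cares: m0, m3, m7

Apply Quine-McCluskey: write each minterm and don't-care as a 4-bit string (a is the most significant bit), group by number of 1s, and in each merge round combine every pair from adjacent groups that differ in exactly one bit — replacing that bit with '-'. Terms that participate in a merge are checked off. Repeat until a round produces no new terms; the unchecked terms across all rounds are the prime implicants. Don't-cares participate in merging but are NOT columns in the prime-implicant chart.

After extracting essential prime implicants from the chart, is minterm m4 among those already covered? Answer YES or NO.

size-2^0 implicants → 0000(✓)  0011(✓)  0100(✓)  0110(✓)  0111(✓)  1000(✓)  1101(✓)  1110(✓)  1111(✓)
size-2^1 implicants → -000  -110(✓)  -111(✓)  0-00  0-11  01-0  011-(✓)  11-1  111-(✓)
size-2^2 implicants → -11-
Unchecked terms (primes): -000, -11-, 0-00, 0-11, 01-0, 11-1
Minterm coverage:
  m4 ⊆ 0-00,01-0
  m6 ⊆ -11-,01-0
  m8 ⊆ -000 [E]
  m13 ⊆ 11-1 [E]
  m14 ⊆ -11- [E]
  m15 ⊆ -11-,11-1
E = {-000, -11-, 11-1}

NO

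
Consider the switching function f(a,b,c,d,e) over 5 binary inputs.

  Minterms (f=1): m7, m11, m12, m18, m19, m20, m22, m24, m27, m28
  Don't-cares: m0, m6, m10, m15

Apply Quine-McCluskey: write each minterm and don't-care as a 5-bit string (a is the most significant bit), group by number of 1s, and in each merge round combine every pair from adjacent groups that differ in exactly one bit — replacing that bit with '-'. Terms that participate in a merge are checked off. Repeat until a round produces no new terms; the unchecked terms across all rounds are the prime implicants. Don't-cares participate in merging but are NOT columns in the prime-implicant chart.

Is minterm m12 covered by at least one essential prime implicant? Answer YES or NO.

YES

Round 0: 00000 00110✓ 00111✓ 01010✓ 01011✓ 01100✓ 01111✓ 10010✓ 10011✓ 10100✓ 10110✓ 11000✓ 11011✓ 11100✓
Round 1: -0110 -1011 -1100 0-111 0011- 01-11 0101- 1-011 1-100 10-10 1001- 101-0 11-00
PIs = {-0110, -1011, -1100, 0-111, 00000, 0011-, 01-11, 0101-, 1-011, 1-100, 10-10, 1001-, 101-0, 11-00}
Coverage chart:
  m7: 0-111,0011-
  m11: -1011,01-11,0101-
  m12: -1100 ←essential
  m18: 10-10,1001-
  m19: 1-011,1001-
  m20: 1-100,101-0
  m22: -0110,10-10,101-0
  m24: 11-00 ←essential
  m27: -1011,1-011
  m28: -1100,1-100,11-00
Essential: -1100, 11-00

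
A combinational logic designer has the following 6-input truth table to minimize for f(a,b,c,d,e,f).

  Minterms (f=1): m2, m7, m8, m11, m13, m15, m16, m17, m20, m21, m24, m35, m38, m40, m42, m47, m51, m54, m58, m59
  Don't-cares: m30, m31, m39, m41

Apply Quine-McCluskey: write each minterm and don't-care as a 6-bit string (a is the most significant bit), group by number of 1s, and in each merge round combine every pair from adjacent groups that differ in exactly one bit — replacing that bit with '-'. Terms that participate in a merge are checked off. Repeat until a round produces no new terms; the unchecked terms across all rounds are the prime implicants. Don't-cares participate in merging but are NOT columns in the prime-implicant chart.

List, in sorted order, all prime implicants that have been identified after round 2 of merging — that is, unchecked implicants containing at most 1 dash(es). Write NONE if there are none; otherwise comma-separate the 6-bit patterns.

-01000, 0-1000, 0-1111, 000010, 001-11, 0011-1, 01-000, 01111-, 1-0011, 1-0110, 1-1010, 100-11, 10011-, 1010-0, 10100-, 11-011, 11101-

size-2^0 implicants → 000010  000111(✓)  001000(✓)  001011(✓)  001101(✓)  001111(✓)  010000(✓)  010001(✓)  010100(✓)  010101(✓)  011000(✓)  011110(✓)  011111(✓)  100011(✓)  100110(✓)  100111(✓)  101000(✓)  101001(✓)  101010(✓)  101111(✓)  110011(✓)  110110(✓)  111010(✓)  111011(✓)
size-2^1 implicants → -00111(✓)  -01000  -01111(✓)  0-1000  0-1111  00-111(✓)  001-11  0011-1  01-000  010-00(✓)  010-01(✓)  01000-(✓)  01010-(✓)  01111-  1-0011  1-0110  1-1010  10-111(✓)  100-11  10011-  1010-0  10100-  11-011  11101-
size-2^2 implicants → -0-111  010-0-
Unchecked terms (primes): -0-111, -01000, 0-1000, 0-1111, 000010, 001-11, 0011-1, 01-000, 010-0-, 01111-, 1-0011, 1-0110, 1-1010, 100-11, 10011-, 1010-0, 10100-, 11-011, 11101-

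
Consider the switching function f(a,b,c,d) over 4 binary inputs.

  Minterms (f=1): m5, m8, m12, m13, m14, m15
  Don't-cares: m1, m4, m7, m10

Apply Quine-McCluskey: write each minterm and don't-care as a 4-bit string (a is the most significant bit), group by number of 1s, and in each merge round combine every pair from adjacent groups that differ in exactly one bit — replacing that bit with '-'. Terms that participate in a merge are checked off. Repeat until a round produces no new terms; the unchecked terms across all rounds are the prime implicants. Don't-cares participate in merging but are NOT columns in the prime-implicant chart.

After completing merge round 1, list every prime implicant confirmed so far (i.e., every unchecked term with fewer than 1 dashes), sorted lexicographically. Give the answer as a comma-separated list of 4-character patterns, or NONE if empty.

NONE

size-2^0 implicants → 0001(✓)  0100(✓)  0101(✓)  0111(✓)  1000(✓)  1010(✓)  1100(✓)  1101(✓)  1110(✓)  1111(✓)
size-2^1 implicants → -100(✓)  -101(✓)  -111(✓)  0-01  01-1(✓)  010-(✓)  1-00(✓)  1-10(✓)  10-0(✓)  11-0(✓)  11-1(✓)  110-(✓)  111-(✓)
size-2^2 implicants → -1-1  -10-  1--0  11--
Unchecked terms (primes): -1-1, -10-, 0-01, 1--0, 11--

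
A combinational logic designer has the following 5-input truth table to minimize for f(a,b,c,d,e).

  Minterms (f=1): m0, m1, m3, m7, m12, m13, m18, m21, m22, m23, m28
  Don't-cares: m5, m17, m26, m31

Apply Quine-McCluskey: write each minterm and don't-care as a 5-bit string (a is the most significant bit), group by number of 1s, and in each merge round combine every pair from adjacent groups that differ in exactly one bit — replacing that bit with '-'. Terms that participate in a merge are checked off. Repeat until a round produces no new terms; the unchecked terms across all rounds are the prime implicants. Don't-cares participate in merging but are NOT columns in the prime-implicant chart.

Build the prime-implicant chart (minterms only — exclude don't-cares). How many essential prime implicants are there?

[col 0] 00000*, 00001*, 00011*, 00101*, 00111*, 01100*, 01101*, 10001*, 10010*, 10101*, 10110*, 10111*, 11010*, 11100*, 11111*
[col 1] -0001*, -0101*, -0111*, -1100, 0-101, 00-01*, 00-11*, 000-1*, 0000-, 001-1*, 0110-, 1-010, 1-111, 10-01*, 10-10, 101-1*, 1011-
[col 2] -0-01, -01-1, 00--1
Prime implicants: -0-01, -01-1, -1100, 0-101, 00--1, 0000-, 0110-, 1-010, 1-111, 10-10, 1011-
PI chart (minterm → PIs covering it):
  0 | 0000-  (sole → essential)
  1 | -0-01,00--1,0000-
  3 | 00--1  (sole → essential)
  7 | -01-1,00--1
  12 | -1100,0110-
  13 | 0-101,0110-
  18 | 1-010,10-10
  21 | -0-01,-01-1
  22 | 10-10,1011-
  23 | -01-1,1-111,1011-
  28 | -1100  (sole → essential)
Essential prime implicants: -1100, 00--1, 0000-

3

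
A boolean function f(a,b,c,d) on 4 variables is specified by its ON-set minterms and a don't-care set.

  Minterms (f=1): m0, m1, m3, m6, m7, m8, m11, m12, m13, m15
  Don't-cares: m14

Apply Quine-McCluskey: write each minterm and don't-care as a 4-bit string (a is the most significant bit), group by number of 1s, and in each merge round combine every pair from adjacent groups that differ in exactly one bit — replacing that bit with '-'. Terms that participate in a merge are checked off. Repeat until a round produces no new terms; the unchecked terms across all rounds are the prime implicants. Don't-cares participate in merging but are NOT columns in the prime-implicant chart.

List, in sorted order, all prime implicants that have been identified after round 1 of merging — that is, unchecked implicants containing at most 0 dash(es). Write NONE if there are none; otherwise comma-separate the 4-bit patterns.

size-2^0 implicants → 0000(✓)  0001(✓)  0011(✓)  0110(✓)  0111(✓)  1000(✓)  1011(✓)  1100(✓)  1101(✓)  1110(✓)  1111(✓)
size-2^1 implicants → -000  -011(✓)  -110(✓)  -111(✓)  0-11(✓)  00-1  000-  011-(✓)  1-00  1-11(✓)  11-0(✓)  11-1(✓)  110-(✓)  111-(✓)
size-2^2 implicants → --11  -11-  11--
Unchecked terms (primes): --11, -000, -11-, 00-1, 000-, 1-00, 11--

NONE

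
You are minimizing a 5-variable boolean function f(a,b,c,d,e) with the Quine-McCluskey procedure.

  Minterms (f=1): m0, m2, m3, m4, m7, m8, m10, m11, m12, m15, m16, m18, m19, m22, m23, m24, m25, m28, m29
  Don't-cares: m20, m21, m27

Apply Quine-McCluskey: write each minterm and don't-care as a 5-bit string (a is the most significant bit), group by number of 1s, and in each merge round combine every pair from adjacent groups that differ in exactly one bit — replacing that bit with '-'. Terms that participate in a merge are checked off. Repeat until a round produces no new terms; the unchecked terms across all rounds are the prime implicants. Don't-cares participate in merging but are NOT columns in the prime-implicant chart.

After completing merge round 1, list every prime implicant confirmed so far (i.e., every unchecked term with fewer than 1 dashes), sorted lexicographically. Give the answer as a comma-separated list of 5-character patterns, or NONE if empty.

NONE

[col 0] 00000*, 00010*, 00011*, 00100*, 00111*, 01000*, 01010*, 01011*, 01100*, 01111*, 10000*, 10010*, 10011*, 10100*, 10101*, 10110*, 10111*, 11000*, 11001*, 11011*, 11100*, 11101*
[col 1] -0000*, -0010*, -0011*, -0100*, -0111*, -1000*, -1011*, -1100*, 0-000*, 0-010*, 0-011*, 0-100*, 0-111*, 00-00*, 00-11*, 000-0*, 0001-*, 01-00*, 01-11*, 010-0*, 0101-*, 1-000*, 1-011*, 1-100*, 1-101*, 10-00*, 10-10*, 10-11*, 100-0*, 1001-*, 101-0*, 101-1*, 1010-*, 1011-*, 11-00*, 11-01*, 110-1, 1100-*, 1110-*
[col 2] --000*, --011, --100*, -0-00*, -0-11, -00-0, -001-, -1-00*, 0--00*, 0--11, 0-0-0, 0-01-, 1--00*, 1-10-, 10--0, 10-1-, 101--, 11-0-
[col 3] ---00
Prime implicants: ---00, --011, -0-11, -00-0, -001-, 0--11, 0-0-0, 0-01-, 1-10-, 10--0, 10-1-, 101--, 11-0-, 110-1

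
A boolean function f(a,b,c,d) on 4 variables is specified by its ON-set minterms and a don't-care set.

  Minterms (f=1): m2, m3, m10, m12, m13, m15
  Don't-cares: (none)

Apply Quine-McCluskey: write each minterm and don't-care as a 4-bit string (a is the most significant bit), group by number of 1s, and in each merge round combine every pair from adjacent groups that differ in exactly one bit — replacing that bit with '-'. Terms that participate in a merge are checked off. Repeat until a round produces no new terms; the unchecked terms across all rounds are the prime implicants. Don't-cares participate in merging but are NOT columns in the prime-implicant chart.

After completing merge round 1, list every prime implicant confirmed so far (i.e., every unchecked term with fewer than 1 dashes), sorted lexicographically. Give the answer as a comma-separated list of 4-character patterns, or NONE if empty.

size-2^0 implicants → 0010(✓)  0011(✓)  1010(✓)  1100(✓)  1101(✓)  1111(✓)
size-2^1 implicants → -010  001-  11-1  110-
Unchecked terms (primes): -010, 001-, 11-1, 110-

NONE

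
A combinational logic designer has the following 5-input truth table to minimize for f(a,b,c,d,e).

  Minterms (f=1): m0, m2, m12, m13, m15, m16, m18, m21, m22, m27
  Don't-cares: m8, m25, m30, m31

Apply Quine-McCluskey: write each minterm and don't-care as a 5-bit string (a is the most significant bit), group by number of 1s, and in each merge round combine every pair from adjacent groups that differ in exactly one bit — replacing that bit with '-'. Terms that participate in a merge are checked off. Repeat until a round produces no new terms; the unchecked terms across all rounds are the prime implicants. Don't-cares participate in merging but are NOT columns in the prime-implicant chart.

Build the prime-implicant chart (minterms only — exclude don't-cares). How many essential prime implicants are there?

2

Round 0: 00000✓ 00010✓ 01000✓ 01100✓ 01101✓ 01111✓ 10000✓ 10010✓ 10101 10110✓ 11001✓ 11011✓ 11110✓ 11111✓
Round 1: -0000✓ -0010✓ -1111 0-000 000-0✓ 01-00 011-1 0110- 1-110 10-10 100-0✓ 11-11 110-1 1111-
Round 2: -00-0
PIs = {-00-0, -1111, 0-000, 01-00, 011-1, 0110-, 1-110, 10-10, 10101, 11-11, 110-1, 1111-}
Coverage chart:
  m0: -00-0,0-000
  m2: -00-0 ←essential
  m12: 01-00,0110-
  m13: 011-1,0110-
  m15: -1111,011-1
  m16: -00-0 ←essential
  m18: -00-0,10-10
  m21: 10101 ←essential
  m22: 1-110,10-10
  m27: 11-11,110-1
Essential: -00-0, 10101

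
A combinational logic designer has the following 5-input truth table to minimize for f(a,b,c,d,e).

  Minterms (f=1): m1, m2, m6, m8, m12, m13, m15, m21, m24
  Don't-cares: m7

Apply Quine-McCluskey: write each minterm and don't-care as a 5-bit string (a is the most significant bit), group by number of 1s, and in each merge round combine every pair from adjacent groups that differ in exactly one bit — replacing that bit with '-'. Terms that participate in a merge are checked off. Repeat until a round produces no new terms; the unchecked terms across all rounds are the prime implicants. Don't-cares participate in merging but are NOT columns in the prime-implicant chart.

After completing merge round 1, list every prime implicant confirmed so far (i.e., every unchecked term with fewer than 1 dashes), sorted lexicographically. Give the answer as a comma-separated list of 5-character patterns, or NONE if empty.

[col 0] 00001, 00010*, 00110*, 00111*, 01000*, 01100*, 01101*, 01111*, 10101, 11000*
[col 1] -1000, 0-111, 00-10, 0011-, 01-00, 011-1, 0110-
Prime implicants: -1000, 0-111, 00-10, 00001, 0011-, 01-00, 011-1, 0110-, 10101

00001, 10101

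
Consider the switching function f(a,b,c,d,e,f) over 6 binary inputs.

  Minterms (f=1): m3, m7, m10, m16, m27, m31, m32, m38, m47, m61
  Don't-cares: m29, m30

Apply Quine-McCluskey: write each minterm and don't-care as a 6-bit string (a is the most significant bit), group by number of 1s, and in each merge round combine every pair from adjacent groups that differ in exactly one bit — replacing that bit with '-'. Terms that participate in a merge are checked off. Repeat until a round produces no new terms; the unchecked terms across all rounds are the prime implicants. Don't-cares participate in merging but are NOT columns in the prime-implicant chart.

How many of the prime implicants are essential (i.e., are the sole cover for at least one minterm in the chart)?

[col 0] 000011*, 000111*, 001010, 010000, 011011*, 011101*, 011110*, 011111*, 100000, 100110, 101111, 111101*
[col 1] -11101, 000-11, 011-11, 0111-1, 01111-
Prime implicants: -11101, 000-11, 001010, 010000, 011-11, 0111-1, 01111-, 100000, 100110, 101111
PI chart (minterm → PIs covering it):
  3 | 000-11  (sole → essential)
  7 | 000-11  (sole → essential)
  10 | 001010  (sole → essential)
  16 | 010000  (sole → essential)
  27 | 011-11  (sole → essential)
  31 | 011-11,0111-1,01111-
  32 | 100000  (sole → essential)
  38 | 100110  (sole → essential)
  47 | 101111  (sole → essential)
  61 | -11101  (sole → essential)
Essential prime implicants: -11101, 000-11, 001010, 010000, 011-11, 100000, 100110, 101111

8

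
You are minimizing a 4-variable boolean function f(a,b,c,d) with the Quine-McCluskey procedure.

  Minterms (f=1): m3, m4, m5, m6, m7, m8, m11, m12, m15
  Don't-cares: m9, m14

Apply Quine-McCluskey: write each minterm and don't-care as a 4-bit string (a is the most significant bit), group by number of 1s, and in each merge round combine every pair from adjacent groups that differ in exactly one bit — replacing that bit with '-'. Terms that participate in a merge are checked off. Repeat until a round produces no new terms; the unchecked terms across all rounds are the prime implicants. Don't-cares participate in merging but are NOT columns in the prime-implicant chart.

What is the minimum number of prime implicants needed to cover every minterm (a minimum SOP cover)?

size-2^0 implicants → 0011(✓)  0100(✓)  0101(✓)  0110(✓)  0111(✓)  1000(✓)  1001(✓)  1011(✓)  1100(✓)  1110(✓)  1111(✓)
size-2^1 implicants → -011(✓)  -100(✓)  -110(✓)  -111(✓)  0-11(✓)  01-0(✓)  01-1(✓)  010-(✓)  011-(✓)  1-00  1-11(✓)  10-1  100-  11-0(✓)  111-(✓)
size-2^2 implicants → --11  -1-0  -11-  01--
Unchecked terms (primes): --11, -1-0, -11-, 01--, 1-00, 10-1, 100-
Minterm coverage:
  m3 ⊆ --11 [E]
  m4 ⊆ -1-0,01--
  m5 ⊆ 01-- [E]
  m6 ⊆ -1-0,-11-,01--
  m7 ⊆ --11,-11-,01--
  m8 ⊆ 1-00,100-
  m11 ⊆ --11,10-1
  m12 ⊆ -1-0,1-00
  m15 ⊆ --11,-11-
E = {--11, 01--}
Petrick residual → 1-00
Cover = cd + a'b + ac'd'  |cover|=3

3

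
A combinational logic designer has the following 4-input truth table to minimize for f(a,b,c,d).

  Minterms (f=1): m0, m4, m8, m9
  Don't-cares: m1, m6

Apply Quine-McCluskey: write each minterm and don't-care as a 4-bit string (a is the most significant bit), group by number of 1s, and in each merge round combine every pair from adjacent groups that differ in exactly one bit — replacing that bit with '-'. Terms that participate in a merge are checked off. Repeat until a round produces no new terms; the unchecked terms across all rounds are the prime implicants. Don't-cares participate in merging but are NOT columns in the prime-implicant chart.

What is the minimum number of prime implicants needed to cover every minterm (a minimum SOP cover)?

size-2^0 implicants → 0000(✓)  0001(✓)  0100(✓)  0110(✓)  1000(✓)  1001(✓)
size-2^1 implicants → -000(✓)  -001(✓)  0-00  000-(✓)  01-0  100-(✓)
size-2^2 implicants → -00-
Unchecked terms (primes): -00-, 0-00, 01-0
Minterm coverage:
  m0 ⊆ -00-,0-00
  m4 ⊆ 0-00,01-0
  m8 ⊆ -00- [E]
  m9 ⊆ -00- [E]
E = {-00-}
Petrick residual → 0-00
Cover = b'c' + a'c'd'  |cover|=2

2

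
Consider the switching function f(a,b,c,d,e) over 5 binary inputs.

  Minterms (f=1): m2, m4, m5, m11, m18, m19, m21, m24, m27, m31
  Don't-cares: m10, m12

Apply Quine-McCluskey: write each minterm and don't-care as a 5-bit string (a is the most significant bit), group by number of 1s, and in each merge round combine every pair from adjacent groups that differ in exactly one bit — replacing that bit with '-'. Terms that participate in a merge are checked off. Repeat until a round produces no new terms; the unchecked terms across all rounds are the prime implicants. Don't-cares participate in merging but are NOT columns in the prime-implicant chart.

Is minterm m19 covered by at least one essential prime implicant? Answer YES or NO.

Round 0: 00010✓ 00100✓ 00101✓ 01010✓ 01011✓ 01100✓ 10010✓ 10011✓ 10101✓ 11000 11011✓ 11111✓
Round 1: -0010 -0101 -1011 0-010 0-100 0010- 0101- 1-011 1001- 11-11
PIs = {-0010, -0101, -1011, 0-010, 0-100, 0010-, 0101-, 1-011, 1001-, 11-11, 11000}
Coverage chart:
  m2: -0010,0-010
  m4: 0-100,0010-
  m5: -0101,0010-
  m11: -1011,0101-
  m18: -0010,1001-
  m19: 1-011,1001-
  m21: -0101 ←essential
  m24: 11000 ←essential
  m27: -1011,1-011,11-11
  m31: 11-11 ←essential
Essential: -0101, 11-11, 11000

NO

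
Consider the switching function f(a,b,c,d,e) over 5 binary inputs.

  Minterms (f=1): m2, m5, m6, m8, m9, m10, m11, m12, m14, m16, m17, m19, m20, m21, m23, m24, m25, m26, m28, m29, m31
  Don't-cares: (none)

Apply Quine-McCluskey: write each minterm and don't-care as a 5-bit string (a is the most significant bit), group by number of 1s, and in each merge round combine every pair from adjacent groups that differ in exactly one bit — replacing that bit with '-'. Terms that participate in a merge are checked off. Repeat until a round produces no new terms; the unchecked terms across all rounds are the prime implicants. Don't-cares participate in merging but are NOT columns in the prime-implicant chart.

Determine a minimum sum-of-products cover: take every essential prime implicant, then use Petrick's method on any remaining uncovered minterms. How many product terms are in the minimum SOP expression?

8

[col 0] 00010*, 00101*, 00110*, 01000*, 01001*, 01010*, 01011*, 01100*, 01110*, 10000*, 10001*, 10011*, 10100*, 10101*, 10111*, 11000*, 11001*, 11010*, 11100*, 11101*, 11111*
[col 1] -0101, -1000*, -1001*, -1010*, -1100*, 0-010*, 0-110*, 00-10*, 01-00*, 01-10*, 010-0*, 010-1*, 0100-*, 0101-*, 011-0*, 1-000*, 1-001*, 1-100*, 1-101*, 1-111*, 10-00*, 10-01*, 10-11*, 100-1*, 1000-*, 101-1*, 1010-*, 11-00*, 11-01*, 110-0*, 1100-*, 111-1*, 1110-*
[col 2] -1-00, -10-0, -100-, 0--10, 01--0, 010--, 1--00*, 1--01*, 1-00-*, 1-1-1, 1-10-*, 10--1, 10-0-*, 11-0-*
[col 3] 1--0-
Prime implicants: -0101, -1-00, -10-0, -100-, 0--10, 01--0, 010--, 1--0-, 1-1-1, 10--1
PI chart (minterm → PIs covering it):
  2 | 0--10  (sole → essential)
  5 | -0101  (sole → essential)
  6 | 0--10  (sole → essential)
  8 | -1-00,-10-0,-100-,01--0,010--
  9 | -100-,010--
  10 | -10-0,0--10,01--0,010--
  11 | 010--  (sole → essential)
  12 | -1-00,01--0
  14 | 0--10,01--0
  16 | 1--0-  (sole → essential)
  17 | 1--0-,10--1
  19 | 10--1  (sole → essential)
  20 | 1--0-  (sole → essential)
  21 | -0101,1--0-,1-1-1,10--1
  23 | 1-1-1,10--1
  24 | -1-00,-10-0,-100-,1--0-
  25 | -100-,1--0-
  26 | -10-0  (sole → essential)
  28 | -1-00,1--0-
  29 | 1--0-,1-1-1
  31 | 1-1-1  (sole → essential)
Essential prime implicants: -0101, -10-0, 0--10, 010--, 1--0-, 1-1-1, 10--1
Petrick residual → -1-00
Minimum SOP uses 8 PIs: b'cd'e + bd'e' + bc'e' + a'de' + a'bc' + ad' + ace + ab'e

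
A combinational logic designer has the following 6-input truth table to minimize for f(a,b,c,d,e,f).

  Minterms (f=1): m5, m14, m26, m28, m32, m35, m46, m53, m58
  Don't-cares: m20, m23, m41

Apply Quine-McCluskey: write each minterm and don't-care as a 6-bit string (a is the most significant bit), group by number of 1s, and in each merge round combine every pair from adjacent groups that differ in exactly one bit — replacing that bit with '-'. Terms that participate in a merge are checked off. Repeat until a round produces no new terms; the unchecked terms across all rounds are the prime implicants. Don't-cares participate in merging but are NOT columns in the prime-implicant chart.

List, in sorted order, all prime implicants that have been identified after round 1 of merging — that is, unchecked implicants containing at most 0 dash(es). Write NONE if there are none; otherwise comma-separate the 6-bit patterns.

000101, 010111, 100000, 100011, 101001, 110101

[col 0] 000101, 001110*, 010100*, 010111, 011010*, 011100*, 100000, 100011, 101001, 101110*, 110101, 111010*
[col 1] -01110, -11010, 01-100
Prime implicants: -01110, -11010, 000101, 01-100, 010111, 100000, 100011, 101001, 110101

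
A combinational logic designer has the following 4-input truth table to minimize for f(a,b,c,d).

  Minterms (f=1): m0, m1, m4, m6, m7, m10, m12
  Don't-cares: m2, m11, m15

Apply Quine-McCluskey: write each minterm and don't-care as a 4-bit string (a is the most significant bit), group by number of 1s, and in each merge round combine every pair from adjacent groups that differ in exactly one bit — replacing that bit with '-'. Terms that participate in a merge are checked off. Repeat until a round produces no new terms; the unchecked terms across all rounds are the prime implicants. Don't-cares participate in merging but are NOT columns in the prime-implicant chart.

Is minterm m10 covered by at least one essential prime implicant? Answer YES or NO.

NO

size-2^0 implicants → 0000(✓)  0001(✓)  0010(✓)  0100(✓)  0110(✓)  0111(✓)  1010(✓)  1011(✓)  1100(✓)  1111(✓)
size-2^1 implicants → -010  -100  -111  0-00(✓)  0-10(✓)  00-0(✓)  000-  01-0(✓)  011-  1-11  101-
size-2^2 implicants → 0--0
Unchecked terms (primes): -010, -100, -111, 0--0, 000-, 011-, 1-11, 101-
Minterm coverage:
  m0 ⊆ 0--0,000-
  m1 ⊆ 000- [E]
  m4 ⊆ -100,0--0
  m6 ⊆ 0--0,011-
  m7 ⊆ -111,011-
  m10 ⊆ -010,101-
  m12 ⊆ -100 [E]
E = {-100, 000-}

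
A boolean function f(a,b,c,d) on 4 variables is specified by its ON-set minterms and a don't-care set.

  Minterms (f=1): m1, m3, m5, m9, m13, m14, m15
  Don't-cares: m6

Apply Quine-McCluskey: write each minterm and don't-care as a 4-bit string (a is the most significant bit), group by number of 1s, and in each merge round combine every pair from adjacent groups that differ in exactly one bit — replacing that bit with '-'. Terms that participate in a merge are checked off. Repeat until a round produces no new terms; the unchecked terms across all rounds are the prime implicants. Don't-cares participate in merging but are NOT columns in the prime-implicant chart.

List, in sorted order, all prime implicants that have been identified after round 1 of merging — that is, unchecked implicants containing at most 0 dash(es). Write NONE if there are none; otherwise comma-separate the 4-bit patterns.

NONE

Round 0: 0001✓ 0011✓ 0101✓ 0110✓ 1001✓ 1101✓ 1110✓ 1111✓
Round 1: -001✓ -101✓ -110 0-01✓ 00-1 1-01✓ 11-1 111-
Round 2: --01
PIs = {--01, -110, 00-1, 11-1, 111-}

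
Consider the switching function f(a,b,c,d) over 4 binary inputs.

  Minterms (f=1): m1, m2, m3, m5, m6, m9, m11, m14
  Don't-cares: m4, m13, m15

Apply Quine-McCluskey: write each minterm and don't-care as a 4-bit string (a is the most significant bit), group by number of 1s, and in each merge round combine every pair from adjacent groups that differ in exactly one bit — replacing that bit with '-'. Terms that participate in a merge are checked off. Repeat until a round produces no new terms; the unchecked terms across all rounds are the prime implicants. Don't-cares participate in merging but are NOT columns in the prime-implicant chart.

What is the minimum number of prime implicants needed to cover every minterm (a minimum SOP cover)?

[col 0] 0001*, 0010*, 0011*, 0100*, 0101*, 0110*, 1001*, 1011*, 1101*, 1110*, 1111*
[col 1] -001*, -011*, -101*, -110, 0-01*, 0-10, 00-1*, 001-, 01-0, 010-, 1-01*, 1-11*, 10-1*, 11-1*, 111-
[col 2] --01, -0-1, 1--1
Prime implicants: --01, -0-1, -110, 0-10, 001-, 01-0, 010-, 1--1, 111-
PI chart (minterm → PIs covering it):
  1 | --01,-0-1
  2 | 0-10,001-
  3 | -0-1,001-
  5 | --01,010-
  6 | -110,0-10,01-0
  9 | --01,-0-1,1--1
  11 | -0-1,1--1
  14 | -110,111-
(no essential prime implicants)
Petrick residual → --01, -0-1, -110, 0-10
Minimum SOP uses 4 PIs: c'd + b'd + bcd' + a'cd'

4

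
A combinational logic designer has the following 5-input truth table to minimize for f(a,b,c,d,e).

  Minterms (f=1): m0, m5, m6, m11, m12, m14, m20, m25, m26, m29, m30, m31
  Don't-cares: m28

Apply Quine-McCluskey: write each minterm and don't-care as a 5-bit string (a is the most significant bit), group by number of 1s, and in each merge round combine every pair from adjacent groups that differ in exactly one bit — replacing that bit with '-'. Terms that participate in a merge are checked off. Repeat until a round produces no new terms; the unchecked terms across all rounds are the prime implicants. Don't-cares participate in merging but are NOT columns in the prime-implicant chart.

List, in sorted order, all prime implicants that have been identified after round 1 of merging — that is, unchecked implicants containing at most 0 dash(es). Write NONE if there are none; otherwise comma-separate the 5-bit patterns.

Round 0: 00000 00101 00110✓ 01011 01100✓ 01110✓ 10100✓ 11001✓ 11010✓ 11100✓ 11101✓ 11110✓ 11111✓
Round 1: -1100✓ -1110✓ 0-110 011-0✓ 1-100 11-01 11-10 111-0✓ 111-1✓ 1110-✓ 1111-✓
Round 2: -11-0 111--
PIs = {-11-0, 0-110, 00000, 00101, 01011, 1-100, 11-01, 11-10, 111--}

00000, 00101, 01011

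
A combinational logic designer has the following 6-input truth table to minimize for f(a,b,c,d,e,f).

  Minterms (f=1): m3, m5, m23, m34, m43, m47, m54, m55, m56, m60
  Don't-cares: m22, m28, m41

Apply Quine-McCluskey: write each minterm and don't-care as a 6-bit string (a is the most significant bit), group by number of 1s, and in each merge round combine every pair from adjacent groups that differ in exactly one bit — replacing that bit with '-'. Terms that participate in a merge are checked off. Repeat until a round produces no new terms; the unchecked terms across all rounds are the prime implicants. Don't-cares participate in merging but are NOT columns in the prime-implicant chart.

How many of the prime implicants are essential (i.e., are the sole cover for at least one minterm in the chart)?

6

size-2^0 implicants → 000011  000101  010110(✓)  010111(✓)  011100(✓)  100010  101001(✓)  101011(✓)  101111(✓)  110110(✓)  110111(✓)  111000(✓)  111100(✓)
size-2^1 implicants → -10110(✓)  -10111(✓)  -11100  01011-(✓)  101-11  1010-1  11011-(✓)  111-00
size-2^2 implicants → -1011-
Unchecked terms (primes): -1011-, -11100, 000011, 000101, 100010, 101-11, 1010-1, 111-00
Minterm coverage:
  m3 ⊆ 000011 [E]
  m5 ⊆ 000101 [E]
  m23 ⊆ -1011- [E]
  m34 ⊆ 100010 [E]
  m43 ⊆ 101-11,1010-1
  m47 ⊆ 101-11 [E]
  m54 ⊆ -1011- [E]
  m55 ⊆ -1011- [E]
  m56 ⊆ 111-00 [E]
  m60 ⊆ -11100,111-00
E = {-1011-, 000011, 000101, 100010, 101-11, 111-00}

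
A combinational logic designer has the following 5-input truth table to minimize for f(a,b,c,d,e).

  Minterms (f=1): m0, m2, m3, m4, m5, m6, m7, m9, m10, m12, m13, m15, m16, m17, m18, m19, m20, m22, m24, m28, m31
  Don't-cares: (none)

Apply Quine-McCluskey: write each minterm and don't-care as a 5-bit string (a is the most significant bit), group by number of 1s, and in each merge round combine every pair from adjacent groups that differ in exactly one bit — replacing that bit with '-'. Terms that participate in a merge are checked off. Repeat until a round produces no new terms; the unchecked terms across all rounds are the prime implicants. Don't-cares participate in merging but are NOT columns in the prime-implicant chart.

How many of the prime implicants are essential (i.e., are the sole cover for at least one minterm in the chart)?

6

Round 0: 00000✓ 00010✓ 00011✓ 00100✓ 00101✓ 00110✓ 00111✓ 01001✓ 01010✓ 01100✓ 01101✓ 01111✓ 10000✓ 10001✓ 10010✓ 10011✓ 10100✓ 10110✓ 11000✓ 11100✓ 11111✓
Round 1: -0000✓ -0010✓ -0011✓ -0100✓ -0110✓ -1100✓ -1111 0-010 0-100✓ 0-101✓ 0-111✓ 00-00✓ 00-10✓ 00-11✓ 000-0✓ 0001-✓ 001-0✓ 001-1✓ 0010-✓ 0011-✓ 01-01 011-1✓ 0110-✓ 1-000✓ 1-100✓ 10-00✓ 10-10✓ 100-0✓ 100-1✓ 1000-✓ 1001-✓ 101-0✓ 11-00✓
Round 2: --100 -0-00✓ -0-10✓ -00-0✓ -001- -01-0✓ 0-1-1 0-10- 00--0✓ 00-1- 001-- 1--00 10--0✓ 100--
Round 3: -0--0
PIs = {--100, -0--0, -001-, -1111, 0-010, 0-1-1, 0-10-, 00-1-, 001--, 01-01, 1--00, 100--}
Coverage chart:
  m0: -0--0 ←essential
  m2: -0--0,-001-,0-010,00-1-
  m3: -001-,00-1-
  m4: --100,-0--0,0-10-,001--
  m5: 0-1-1,0-10-,001--
  m6: -0--0,00-1-,001--
  m7: 0-1-1,00-1-,001--
  m9: 01-01 ←essential
  m10: 0-010 ←essential
  m12: --100,0-10-
  m13: 0-1-1,0-10-,01-01
  m15: -1111,0-1-1
  m16: -0--0,1--00,100--
  m17: 100-- ←essential
  m18: -0--0,-001-,100--
  m19: -001-,100--
  m20: --100,-0--0,1--00
  m22: -0--0 ←essential
  m24: 1--00 ←essential
  m28: --100,1--00
  m31: -1111 ←essential
Essential: -0--0, -1111, 0-010, 01-01, 1--00, 100--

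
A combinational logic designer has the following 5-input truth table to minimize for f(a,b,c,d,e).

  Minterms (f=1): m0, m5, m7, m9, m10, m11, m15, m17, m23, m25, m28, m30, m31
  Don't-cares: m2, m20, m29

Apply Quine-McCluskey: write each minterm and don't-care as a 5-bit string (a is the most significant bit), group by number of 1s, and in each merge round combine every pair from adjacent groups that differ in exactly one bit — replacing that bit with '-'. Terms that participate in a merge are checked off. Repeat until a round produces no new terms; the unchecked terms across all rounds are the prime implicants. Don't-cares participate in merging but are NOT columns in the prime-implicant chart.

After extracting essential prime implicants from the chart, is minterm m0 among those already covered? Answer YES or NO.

Round 0: 00000✓ 00010✓ 00101✓ 00111✓ 01001✓ 01010✓ 01011✓ 01111✓ 10001✓ 10100✓ 10111✓ 11001✓ 11100✓ 11101✓ 11110✓ 11111✓
Round 1: -0111✓ -1001 -1111✓ 0-010 0-111✓ 000-0 001-1 01-11 010-1 0101- 1-001 1-100 1-111✓ 11-01 111-0✓ 111-1✓ 1110-✓ 1111-✓
Round 2: --111 111--
PIs = {--111, -1001, 0-010, 000-0, 001-1, 01-11, 010-1, 0101-, 1-001, 1-100, 11-01, 111--}
Coverage chart:
  m0: 000-0 ←essential
  m5: 001-1 ←essential
  m7: --111,001-1
  m9: -1001,010-1
  m10: 0-010,0101-
  m11: 01-11,010-1,0101-
  m15: --111,01-11
  m17: 1-001 ←essential
  m23: --111 ←essential
  m25: -1001,1-001,11-01
  m28: 1-100,111--
  m30: 111-- ←essential
  m31: --111,111--
Essential: --111, 000-0, 001-1, 1-001, 111--

YES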